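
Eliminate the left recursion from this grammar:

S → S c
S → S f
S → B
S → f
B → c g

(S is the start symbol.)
S → B S'
S → f S'
S' → c S'
S' → f S'
S' → ε
B → c g

S is directly left-recursive. The standard transformation for
  A → A α₁ | ... | A α_m | β₁ | ... | β_n
is
  A  → β₁ A' | ... | β_n A'
  A' → α₁ A' | ... | α_m A' | ε

S → B becomes S → B S'
S → f becomes S → f S'
S → S c becomes S' → c S'
S → S f becomes S' → f S'
Add S' → ε

Productions for other non-terminals are unchanged:
  B → c g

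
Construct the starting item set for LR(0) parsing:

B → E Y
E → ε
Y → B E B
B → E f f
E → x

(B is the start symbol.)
First, augment the grammar with B' → B
I₀ = CLOSURE({ [B' → . B] }):
  [B' → . B] has the dot before B: add [B → . E Y], [B → . E f f]
  [B → . E Y] has the dot before E: add [E → .], [E → . x]
No further items can be added.

I₀ = { [B → . E Y], [B → . E f f], [B' → . B], [E → . x], [E → .] }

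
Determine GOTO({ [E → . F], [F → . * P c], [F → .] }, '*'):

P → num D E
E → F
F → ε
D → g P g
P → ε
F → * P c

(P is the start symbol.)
GOTO(I, '*') = CLOSURE({ [A → αX.β] : [A → α.Xβ] ∈ I, X = '*' })

Items with dot before '*', with the dot advanced:
  [F → . * P c] → [F → * . P c]
Closure of the advanced items:
  [F → * . P c] has the dot before P: add [P → . num D E], [P → .]

GOTO = { [F → * . P c], [P → . num D E], [P → .] }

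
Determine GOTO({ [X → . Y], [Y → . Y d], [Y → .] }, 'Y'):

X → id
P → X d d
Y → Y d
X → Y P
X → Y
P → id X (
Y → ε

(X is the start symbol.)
GOTO(I, 'Y') = CLOSURE({ [A → αX.β] : [A → α.Xβ] ∈ I, X = 'Y' })

Items with dot before 'Y', with the dot advanced:
  [X → . Y] → [X → Y .]
  [Y → . Y d] → [Y → Y . d]
Closure adds nothing (no advanced item has the dot before a non-terminal).

GOTO = { [X → Y .], [Y → Y . d] }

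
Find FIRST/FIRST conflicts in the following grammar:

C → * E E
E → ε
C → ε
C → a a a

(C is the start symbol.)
A FIRST/FIRST conflict occurs when two productions N → α and N → β for the same non-terminal have FIRST(α) ∩ FIRST(β) ≠ ∅ (with ε ∈ FIRST of a nullable right-hand side, so two nullable alternatives also conflict).

Productions for C:
  C → * E E: FIRST = { '*' }
  C → ε: FIRST = { ε }
  C → a a a: FIRST = { 'a' }
E has only one production, so no FIRST/FIRST conflict is possible there.

All alternatives of each non-terminal have pairwise disjoint FIRST sets.

Answer: No FIRST/FIRST conflicts.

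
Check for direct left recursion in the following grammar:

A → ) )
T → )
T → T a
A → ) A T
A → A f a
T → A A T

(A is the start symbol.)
Yes, T, A are left-recursive

A → ) ): starts with ')'
T → ): starts with ')'
T → T a: LEFT RECURSIVE (starts with T)
A → ) A T: starts with ')'
A → A f a: LEFT RECURSIVE (starts with A)
T → A A T: starts with A

The grammar has direct left recursion on: T, A.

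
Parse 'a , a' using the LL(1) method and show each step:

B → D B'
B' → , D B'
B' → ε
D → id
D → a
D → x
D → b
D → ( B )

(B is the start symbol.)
Stack is shown with the top on the left.

Stack     Input    Action
-------------------------
B $       a , a $  output B → D B'
D B' $    a , a $  output D → a
a B' $    a , a $  match 'a'
B' $      , a $    output B' → , D B'
, D B' $  , a $    match ','
D B' $    a $      output D → a
a B' $    a $      match 'a'
B' $      $        output B' → ε
$         $        accept

The string is accepted.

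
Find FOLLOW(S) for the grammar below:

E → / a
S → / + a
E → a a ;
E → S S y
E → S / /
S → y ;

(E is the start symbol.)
{ '/', 'y' }

To compute FOLLOW(S), find every occurrence of S on a right-hand side N → α S β: add FIRST(β) \ {ε}, and if β is empty or nullable also add FOLLOW(N). Iterate to a fixed point.

In E → S S y: S is followed by S y, add FIRST(S y) \ {ε} = { '/', 'y' }
In E → S S y: S is followed by y, add FIRST(y) \ {ε} = { 'y' }
In E → S / /: S is followed by '/' '/', add FIRST('/' '/') \ {ε} = { '/' }

Taking the union: FOLLOW(S) = { '/', 'y' }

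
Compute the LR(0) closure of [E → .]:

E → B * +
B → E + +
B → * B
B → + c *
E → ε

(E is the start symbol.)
To compute CLOSURE, for each item [A → α.Bβ] where B is a non-terminal, add [B → .γ] for all productions B → γ; repeat for the newly added items until nothing changes.

Start with: [E → .]
The dot is at the end, so nothing is added.

CLOSURE = { [E → .] }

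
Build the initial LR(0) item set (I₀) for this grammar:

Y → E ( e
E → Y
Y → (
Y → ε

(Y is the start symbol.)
First, augment the grammar with Y' → Y
I₀ = CLOSURE({ [Y' → . Y] }):
  [Y' → . Y] has the dot before Y: add [Y → . E ( e], [Y → . (], [Y → .]
  [Y → . E ( e] has the dot before E: add [E → . Y]
No further items can be added.

I₀ = { [E → . Y], [Y → . (], [Y → . E ( e], [Y → .], [Y' → . Y] }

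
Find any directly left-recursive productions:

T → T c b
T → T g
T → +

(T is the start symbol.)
Yes, T is left-recursive

Direct left recursion occurs when N → N α for some non-terminal N (the right-hand side begins with the left-hand side itself).

T → T c b: LEFT RECURSIVE (starts with T)
T → T g: LEFT RECURSIVE (starts with T)
T → +: starts with '+'

The grammar has direct left recursion on: T.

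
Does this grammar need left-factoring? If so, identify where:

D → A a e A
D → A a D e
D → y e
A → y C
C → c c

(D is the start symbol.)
Left-factoring is needed when two productions for the same non-terminal
share a common prefix on the right-hand side.

Productions for D:
  D → A a e A
  D → A a D e
  D → y e

Found common prefix 'A a' in productions for D

Answer: Yes, D has productions with common prefix 'A a'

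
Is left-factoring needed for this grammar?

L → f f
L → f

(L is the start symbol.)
Left-factoring is needed when two productions for the same non-terminal
share a common prefix on the right-hand side.

Productions for L:
  L → f f
  L → f

Found common prefix 'f' in productions for L

Answer: Yes, L has productions with common prefix 'f'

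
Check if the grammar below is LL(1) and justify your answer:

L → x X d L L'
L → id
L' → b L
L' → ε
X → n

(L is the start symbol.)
No. Predict set conflict for L': { 'b' }

Relevant sets:
  FOLLOW(L') = { $, 'b' }

For L:
  PREDICT(L → x X d L L') = { 'x' }
  PREDICT(L → id) = { 'id' }
For L':
  PREDICT(L' → b L) = { 'b' }
  PREDICT(L' → ε) = { $, 'b' }
X has a single production, so nothing to check there.

Conflict found: Predict set conflict for L': { 'b' }
The grammar is NOT LL(1).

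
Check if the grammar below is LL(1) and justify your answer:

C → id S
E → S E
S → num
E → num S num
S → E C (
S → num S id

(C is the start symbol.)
No. Predict set conflict for E: { 'num' }

A grammar is LL(1) if for each non-terminal N with multiple productions, the predict sets of those productions are pairwise disjoint, where PREDICT(N → α) = (FIRST(α) \ {ε}) ∪ (FOLLOW(N) if α ⇒* ε).

Relevant sets:
  FIRST(S) = { 'num' }
  FIRST(E) = { 'num' }

For E:
  PREDICT(E → S E) = { 'num' }
  PREDICT(E → num S num) = { 'num' }
For S:
  PREDICT(S → num) = { 'num' }
  PREDICT(S → E C '(') = { 'num' }
  PREDICT(S → num S id) = { 'num' }
C has a single production, so nothing to check there.

Conflict found: Predict set conflict for E: { 'num' }
The grammar is NOT LL(1).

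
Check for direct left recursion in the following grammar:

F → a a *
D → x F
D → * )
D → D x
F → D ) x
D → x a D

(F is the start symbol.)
Yes, D is left-recursive

F → a a *: starts with a
D → x F: starts with x
D → * ): starts with '*'
D → D x: LEFT RECURSIVE (starts with D)
F → D ) x: starts with D
D → x a D: starts with x

The grammar has direct left recursion on: D.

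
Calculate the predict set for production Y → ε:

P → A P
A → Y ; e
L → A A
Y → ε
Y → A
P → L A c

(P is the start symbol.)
PREDICT(Y → ε) = (FIRST(RHS) \ {ε}) ∪ (FOLLOW(Y) if ε ∈ FIRST(RHS), i.e. RHS ⇒* ε)
The right-hand side is ε (FIRST(ε) = { ε }), so the predict set is FOLLOW(Y) = { ';' }
PREDICT(Y → ε) = { ';' }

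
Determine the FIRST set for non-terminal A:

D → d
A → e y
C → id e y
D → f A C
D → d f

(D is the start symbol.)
{ 'e' }

From A → e y:
  - e is a terminal: add 'e' and stop

Collecting: FIRST(A) = { 'e' }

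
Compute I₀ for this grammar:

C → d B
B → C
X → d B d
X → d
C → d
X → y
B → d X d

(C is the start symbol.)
{ [C → . d B], [C → . d], [C' → . C] }

First, augment the grammar with C' → C
I₀ = CLOSURE({ [C' → . C] }):
  [C' → . C] has the dot before C: add [C → . d B], [C → . d]
No further items can be added.

I₀ = { [C → . d B], [C → . d], [C' → . C] }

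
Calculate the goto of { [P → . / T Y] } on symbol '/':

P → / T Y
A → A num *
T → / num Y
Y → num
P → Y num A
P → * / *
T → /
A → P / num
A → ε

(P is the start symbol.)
{ [P → / . T Y], [T → . / num Y], [T → . /] }

GOTO(I, '/') = CLOSURE({ [A → αX.β] : [A → α.Xβ] ∈ I, X = '/' })

Items with dot before '/', with the dot advanced:
  [P → . / T Y] → [P → / . T Y]
Closure of the advanced items:
  [P → / . T Y] has the dot before T: add [T → . / num Y], [T → . /]

GOTO = { [P → / . T Y], [T → . / num Y], [T → . /] }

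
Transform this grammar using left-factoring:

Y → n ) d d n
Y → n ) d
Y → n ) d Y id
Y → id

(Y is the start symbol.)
Left-factoring transforms A → αβ₁ | αβ₂ into A → αA' and A' → β₁ | β₂
(α is the longest common prefix among the alternatives). Repeat until
no nonterminal has two alternatives with a common prefix.

Round 1: Y has alternatives sharing prefix 'n ) d'. Introduce Y': Y → n ) d Y'
  Add: Y' → d n
  Add: Y' → ε
  Add: Y' → Y id

No remaining common prefixes — done.

Resulting grammar:
Y → n ) d Y'
Y' → d n
Y' → ε
Y' → Y id
Y → id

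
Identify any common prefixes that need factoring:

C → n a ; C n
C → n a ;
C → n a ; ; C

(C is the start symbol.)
Left-factoring is needed when two productions for the same non-terminal
share a common prefix on the right-hand side.

Productions for C:
  C → n a ; C n
  C → n a ;
  C → n a ; ; C

Found common prefix 'n a ;' in productions for C

Answer: Yes, C has productions with common prefix 'n a ;'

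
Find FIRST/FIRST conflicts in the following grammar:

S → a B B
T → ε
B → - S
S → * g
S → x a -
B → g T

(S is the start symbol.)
Productions for S:
  S → a B B: FIRST = { 'a' }
  S → * g: FIRST = { '*' }
  S → x a -: FIRST = { 'x' }
Productions for B:
  B → - S: FIRST = { '-' }
  B → g T: FIRST = { 'g' }
T has only one production, so no FIRST/FIRST conflict is possible there.

All alternatives of each non-terminal have pairwise disjoint FIRST sets.

Answer: No FIRST/FIRST conflicts.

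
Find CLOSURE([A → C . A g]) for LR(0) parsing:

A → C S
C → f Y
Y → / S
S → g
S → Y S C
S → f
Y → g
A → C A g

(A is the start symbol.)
To compute CLOSURE, for each item [A → α.Bβ] where B is a non-terminal, add [B → .γ] for all productions B → γ; repeat for the newly added items until nothing changes.

Start with: [A → C . A g]
  [A → C . A g] has the dot before A: add [A → . C S], [A → . C A g]
  [A → . C S] has the dot before C: add [C → . f Y]
No further items can be added.

CLOSURE = { [A → . C A g], [A → . C S], [A → C . A g], [C → . f Y] }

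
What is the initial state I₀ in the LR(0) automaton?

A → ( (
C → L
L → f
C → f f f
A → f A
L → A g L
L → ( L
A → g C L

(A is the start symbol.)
First, augment the grammar with A' → A
I₀ = CLOSURE({ [A' → . A] }):
  [A' → . A] has the dot before A: add [A → . ( (], [A → . f A], [A → . g C L]
No further items can be added.

I₀ = { [A → . ( (], [A → . f A], [A → . g C L], [A' → . A] }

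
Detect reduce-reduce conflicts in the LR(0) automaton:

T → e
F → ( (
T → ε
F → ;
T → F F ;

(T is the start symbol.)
Augment with T' → T and build the canonical LR(0) collection (I0 = CLOSURE({[T' → . T]}), then GOTO on every symbol after a dot until no new states appear). It has 9 states:
  I0: { [F → . ( (], [F → . ;], [T → . F F ;], [T → . e], [T → .], [T' → . T] }  — shift, reduce
  I1: { [F → ( . (] }  — shift
  I2: { [F → ; .] }  — reduce
  I3: { [F → . ( (], [F → . ;], [T → F . F ;] }  — shift
  I4: { [T' → T .] }  — accept
  I5: { [T → e .] }  — reduce
  I6: { [T → F F . ;] }  — shift
  I7: { [T → F F ; .] }  — reduce
  I8: { [F → ( ( .] }  — reduce

No state contains more than one complete item.

Answer: No reduce-reduce conflicts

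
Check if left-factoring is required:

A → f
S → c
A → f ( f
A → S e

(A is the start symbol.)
Left-factoring is needed when two productions for the same non-terminal
share a common prefix on the right-hand side.

Productions for A:
  A → f
  A → f ( f
  A → S e

Found common prefix 'f' in productions for A

Answer: Yes, A has productions with common prefix 'f'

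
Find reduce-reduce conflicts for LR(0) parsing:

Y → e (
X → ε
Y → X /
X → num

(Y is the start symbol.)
Augment with Y' → Y and build the canonical LR(0) collection (I0 = CLOSURE({[Y' → . Y]}), then GOTO on every symbol after a dot until no new states appear). It has 7 states:
  I0: { [X → . num], [X → .], [Y → . X /], [Y → . e (], [Y' → . Y] }  — shift, reduce
  I1: { [Y → X . /] }  — shift
  I2: { [Y' → Y .] }  — accept
  I3: { [Y → e . (] }  — shift
  I4: { [X → num .] }  — reduce
  I5: { [Y → e ( .] }  — reduce
  I6: { [Y → X / .] }  — reduce

No state contains more than one complete item.

Answer: No reduce-reduce conflicts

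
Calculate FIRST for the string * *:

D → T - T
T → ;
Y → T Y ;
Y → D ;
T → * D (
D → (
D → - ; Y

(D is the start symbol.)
{ '*' }

To compute FIRST(* *), process the symbols left to right:
Symbol * is a terminal. Add '*' and stop.
FIRST(* *) = { '*' }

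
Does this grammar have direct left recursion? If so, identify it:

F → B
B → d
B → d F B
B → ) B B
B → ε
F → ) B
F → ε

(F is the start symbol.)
Direct left recursion occurs when N → N α for some non-terminal N (the right-hand side begins with the left-hand side itself).

F → B: starts with B
B → d: starts with d
B → d F B: starts with d
B → ) B B: starts with ')'
B → ε: starts with ε
F → ) B: starts with ')'
F → ε: starts with ε

No direct left recursion found.

Answer: No direct left recursion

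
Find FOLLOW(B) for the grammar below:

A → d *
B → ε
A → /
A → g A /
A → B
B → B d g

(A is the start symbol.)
In A → B: B is at the end, add FOLLOW(A)
In B → B d g: B is followed by d g, add FIRST(d g) \ {ε} = { 'd' }

The FOLLOW sets referred to above (computed the same way, to a fixed point):
  FOLLOW(A) = { $, '/' }

Taking the union: FOLLOW(B) = { $, '/', 'd' }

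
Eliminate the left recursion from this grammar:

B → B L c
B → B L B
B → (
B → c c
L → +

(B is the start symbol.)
B is directly left-recursive. The standard transformation for
  A → A α₁ | ... | A α_m | β₁ | ... | β_n
is
  A  → β₁ A' | ... | β_n A'
  A' → α₁ A' | ... | α_m A' | ε

B → ( becomes B → ( B'
B → c c becomes B → c c B'
B → B L c becomes B' → L c B'
B → B L B becomes B' → L B B'
Add B' → ε

Productions for other non-terminals are unchanged:
  L → +

Resulting grammar:
B → ( B'
B → c c B'
B' → L c B'
B' → L B B'
B' → ε
L → +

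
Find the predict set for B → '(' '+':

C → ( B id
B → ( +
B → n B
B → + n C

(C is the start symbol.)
PREDICT(B → '(' '+') = (FIRST(RHS) \ {ε}) ∪ (FOLLOW(B) if ε ∈ FIRST(RHS), i.e. RHS ⇒* ε)
FIRST('(' '+') = { '(' }
ε ∉ FIRST('(' '+'), so FOLLOW(B) is not added.
PREDICT(B → '(' '+') = { '(' }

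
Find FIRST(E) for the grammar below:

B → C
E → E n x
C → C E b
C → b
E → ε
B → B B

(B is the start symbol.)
To compute FIRST(E), examine every production with E on the left-hand side, reading each right-hand side left to right until a non-nullable symbol is reached.

From E → E n x:
  - E is the symbol being defined: contributes nothing new
    E is nullable, so continue to the next symbol
  - n is a terminal: add 'n' and stop
From E → ε:
  - ε-production, so ε ∈ FIRST(E)

Collecting: FIRST(E) = { 'n', ε }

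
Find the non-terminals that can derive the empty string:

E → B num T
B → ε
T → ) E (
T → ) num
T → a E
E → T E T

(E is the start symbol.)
{ 'B' }

A non-terminal is nullable if it can derive ε (the empty string): either it has an ε-production, or it has a production whose right-hand side consists entirely of nullable non-terminals.

ε-productions: B → ε
So B is immediately nullable.
No further non-terminal can be added: every production for the remaining non-terminals contains a terminal or a non-nullable non-terminal.
Nullable = { 'B' }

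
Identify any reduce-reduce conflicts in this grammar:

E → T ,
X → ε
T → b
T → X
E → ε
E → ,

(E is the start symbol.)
Augment with E' → E and build the canonical LR(0) collection (I0 = CLOSURE({[E' → . E]}), then GOTO on every symbol after a dot until no new states appear). It has 7 states:
  I0: { [E → . ,], [E → . T ,], [E → .], [E' → . E], [T → . X], [T → . b], [X → .] }  — shift, 2 reduces
  I1: { [E → , .] }  — reduce
  I2: { [E' → E .] }  — accept
  I3: { [E → T . ,] }  — shift
  I4: { [T → X .] }  — reduce
  I5: { [T → b .] }  — reduce
  I6: { [E → T , .] }  — reduce

I0 contains complete items [E → .], [X → .] — reduce-reduce conflict.

Answer: Yes — I0: [E → .] vs [X → .]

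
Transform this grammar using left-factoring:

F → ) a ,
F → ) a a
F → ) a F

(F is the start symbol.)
Left-factoring transforms A → αβ₁ | αβ₂ into A → αA' and A' → β₁ | β₂
(α is the longest common prefix among the alternatives). Repeat until
no nonterminal has two alternatives with a common prefix.

Round 1: F has alternatives sharing prefix ') a'. Introduce F': F → ) a F'
  Add: F' → ,
  Add: F' → a
  Add: F' → F

No remaining common prefixes — done.

Resulting grammar:
F → ) a F'
F' → ,
F' → a
F' → F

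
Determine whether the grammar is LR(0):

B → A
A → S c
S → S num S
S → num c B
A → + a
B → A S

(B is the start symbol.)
No. Shift-reduce conflict between [B → A .] and [S → . num c B]

Augment with B' → B and build the canonical LR(0) collection (I0 = CLOSURE({[B' → . B]}), then GOTO on every symbol after a dot until no new states appear). It has 13 states:
  I0: { [A → . + a], [A → . S c], [B → . A S], [B → . A], [B' → . B], [S → . S num S], [S → . num c B] }  — shift
  I1: { [A → + . a] }  — shift
  I2: { [B → A . S], [B → A .], [S → . S num S], [S → . num c B] }  — shift, reduce
  I3: { [B' → B .] }  — accept
  I4: { [A → S . c], [S → S . num S] }  — shift
  I5: { [S → num . c B] }  — shift
  I6: { [A → . + a], [A → . S c], [B → . A S], [B → . A], [S → . S num S], [S → . num c B], [S → num c . B] }  — shift
  I7: { [S → num c B .] }  — reduce
  I8: { [A → S c .] }  — reduce
  I9: { [S → . S num S], [S → . num c B], [S → S num . S] }  — shift
  I10: { [S → S . num S], [S → S num S .] }  — shift, reduce
  I11: { [B → A S .], [S → S . num S] }  — shift, reduce
  I12: { [A → + a .] }  — reduce

Conflict in state I2:
  Shift-reduce conflict between [B → A .] and [S → . num c B]
So the grammar is NOT LR(0).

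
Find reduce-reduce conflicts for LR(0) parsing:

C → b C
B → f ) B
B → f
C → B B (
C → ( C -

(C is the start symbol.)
No reduce-reduce conflicts

Augment with C' → C and build the canonical LR(0) collection (I0 = CLOSURE({[C' → . C]}), then GOTO on every symbol after a dot until no new states appear). It has 13 states:
  I0: { [B → . f ) B], [B → . f], [C → . ( C -], [C → . B B (], [C → . b C], [C' → . C] }  — shift
  I1: { [B → . f ) B], [B → . f], [C → ( . C -], [C → . ( C -], [C → . B B (], [C → . b C] }  — shift
  I2: { [B → . f ) B], [B → . f], [C → B . B (] }  — shift
  I3: { [C' → C .] }  — accept
  I4: { [B → . f ) B], [B → . f], [C → . ( C -], [C → . B B (], [C → . b C], [C → b . C] }  — shift
  I5: { [B → f . ) B], [B → f .] }  — shift, reduce
  I6: { [B → . f ) B], [B → . f], [B → f ) . B] }  — shift
  I7: { [B → f ) B .] }  — reduce
  I8: { [C → b C .] }  — reduce
  I9: { [C → B B . (] }  — shift
  I10: { [C → B B ( .] }  — reduce
  I11: { [C → ( C . -] }  — shift
  I12: { [C → ( C - .] }  — reduce

No state contains more than one complete item.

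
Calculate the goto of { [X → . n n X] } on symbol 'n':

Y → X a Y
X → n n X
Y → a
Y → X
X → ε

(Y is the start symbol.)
GOTO(I, 'n') = CLOSURE({ [A → αX.β] : [A → α.Xβ] ∈ I, X = 'n' })

Items with dot before 'n', with the dot advanced:
  [X → . n n X] → [X → n . n X]
Closure adds nothing (no advanced item has the dot before a non-terminal).

GOTO = { [X → n . n X] }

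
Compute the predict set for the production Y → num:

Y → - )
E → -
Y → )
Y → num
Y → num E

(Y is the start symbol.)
{ 'num' }

PREDICT(Y → num) = (FIRST(RHS) \ {ε}) ∪ (FOLLOW(Y) if ε ∈ FIRST(RHS), i.e. RHS ⇒* ε)
FIRST(num) = { 'num' }
ε ∉ FIRST(num), so FOLLOW(Y) is not added.
PREDICT(Y → num) = { 'num' }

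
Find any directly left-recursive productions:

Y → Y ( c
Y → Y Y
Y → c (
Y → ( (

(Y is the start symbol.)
Direct left recursion occurs when N → N α for some non-terminal N (the right-hand side begins with the left-hand side itself).

Y → Y ( c: LEFT RECURSIVE (starts with Y)
Y → Y Y: LEFT RECURSIVE (starts with Y)
Y → c (: starts with c
Y → ( (: starts with '('

The grammar has direct left recursion on: Y.

Answer: Yes, Y is left-recursive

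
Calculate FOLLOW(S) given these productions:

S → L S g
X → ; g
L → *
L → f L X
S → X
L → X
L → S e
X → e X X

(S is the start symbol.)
S is the start symbol, so $ ∈ FOLLOW(S).
In S → L S g: S is followed by g, add FIRST(g) \ {ε} = { 'g' }
In L → S e: S is followed by e, add FIRST(e) \ {ε} = { 'e' }

Taking the union: FOLLOW(S) = { $, 'e', 'g' }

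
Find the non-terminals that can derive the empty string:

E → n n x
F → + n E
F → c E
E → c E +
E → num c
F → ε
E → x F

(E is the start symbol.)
{ 'F' }

ε-productions: F → ε
So F is immediately nullable.
No further non-terminal can be added: every production for the remaining non-terminals contains a terminal or a non-nullable non-terminal.
Nullable = { 'F' }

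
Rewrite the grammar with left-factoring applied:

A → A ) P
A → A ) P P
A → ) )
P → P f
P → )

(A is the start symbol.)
Left-factoring transforms A → αβ₁ | αβ₂ into A → αA' and A' → β₁ | β₂
(α is the longest common prefix among the alternatives). Repeat until
no nonterminal has two alternatives with a common prefix.

Round 1: A has alternatives sharing prefix 'A ) P'. Introduce A': A → A ) P A'
  Add: A' → ε
  Add: A' → P

No remaining common prefixes — done.

Resulting grammar:
A → A ) P A'
A' → ε
A' → P
A → ) )
P → P f
P → )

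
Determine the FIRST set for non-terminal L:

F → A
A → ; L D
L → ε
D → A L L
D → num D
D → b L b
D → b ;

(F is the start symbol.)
{ ε }

To compute FIRST(L), examine every production with L on the left-hand side, reading each right-hand side left to right until a non-nullable symbol is reached.

From L → ε:
  - ε-production, so ε ∈ FIRST(L)

Collecting: FIRST(L) = { ε }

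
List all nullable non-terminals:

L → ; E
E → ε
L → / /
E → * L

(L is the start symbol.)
A non-terminal is nullable if it can derive ε (the empty string): either it has an ε-production, or it has a production whose right-hand side consists entirely of nullable non-terminals.

ε-productions: E → ε
So E is immediately nullable.
No further non-terminal can be added: every production for the remaining non-terminals contains a terminal or a non-nullable non-terminal.
Nullable = { 'E' }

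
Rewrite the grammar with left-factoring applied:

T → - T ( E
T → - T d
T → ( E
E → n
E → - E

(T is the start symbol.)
Left-factoring transforms A → αβ₁ | αβ₂ into A → αA' and A' → β₁ | β₂
(α is the longest common prefix among the alternatives). Repeat until
no nonterminal has two alternatives with a common prefix.

Round 1: T has alternatives sharing prefix '- T'. Introduce T': T → - T T'
  Add: T' → ( E
  Add: T' → d

No remaining common prefixes — done.

Resulting grammar:
T → - T T'
T' → ( E
T' → d
T → ( E
E → n
E → - E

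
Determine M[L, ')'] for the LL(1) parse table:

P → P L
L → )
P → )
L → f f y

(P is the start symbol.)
L → )

To find M[L, ')'], we find productions for L where ')' is in the predict set (PREDICT(N → α) = (FIRST(α) \ {ε}) ∪ (FOLLOW(N) if α ⇒* ε)).

L → ): PREDICT = { ')' }
  ')' is in predict set, so this production goes in M[L, ')']
L → f f y: PREDICT = { 'f' }

M[L, ')'] = L → )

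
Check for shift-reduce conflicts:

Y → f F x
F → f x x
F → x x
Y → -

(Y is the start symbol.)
Augment with Y' → Y and build the canonical LR(0) collection (I0 = CLOSURE({[Y' → . Y]}), then GOTO on every symbol after a dot until no new states appear). It has 11 states:
  I0: { [Y → . -], [Y → . f F x], [Y' → . Y] }  — shift
  I1: { [Y → - .] }  — reduce
  I2: { [Y' → Y .] }  — accept
  I3: { [F → . f x x], [F → . x x], [Y → f . F x] }  — shift
  I4: { [Y → f F . x] }  — shift
  I5: { [F → f . x x] }  — shift
  I6: { [F → x . x] }  — shift
  I7: { [F → x x .] }  — reduce
  I8: { [F → f x . x] }  — shift
  I9: { [F → f x x .] }  — reduce
  I10: { [Y → f F x .] }  — reduce

No state contains both a complete item and a shift item.

Answer: No shift-reduce conflicts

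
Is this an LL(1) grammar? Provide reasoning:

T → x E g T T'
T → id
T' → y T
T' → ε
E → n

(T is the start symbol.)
Relevant sets:
  FOLLOW(T') = { $, 'y' }

For T:
  PREDICT(T → x E g T T') = { 'x' }
  PREDICT(T → id) = { 'id' }
For T':
  PREDICT(T' → y T) = { 'y' }
  PREDICT(T' → ε) = { $, 'y' }
E has a single production, so nothing to check there.

Conflict found: Predict set conflict for T': { 'y' }
The grammar is NOT LL(1).

Answer: No. Predict set conflict for T': { 'y' }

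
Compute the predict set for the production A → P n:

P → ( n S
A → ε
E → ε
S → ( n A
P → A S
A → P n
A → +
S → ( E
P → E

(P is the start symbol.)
{ '(', '+', 'n' }

PREDICT(A → P n) = (FIRST(RHS) \ {ε}) ∪ (FOLLOW(A) if ε ∈ FIRST(RHS), i.e. RHS ⇒* ε)
FIRST(P) = { '(', '+', 'n', ε }
FIRST(P n) = { '(', '+', 'n' }
ε ∉ FIRST(P n), so FOLLOW(A) is not added.
PREDICT(A → P n) = { '(', '+', 'n' }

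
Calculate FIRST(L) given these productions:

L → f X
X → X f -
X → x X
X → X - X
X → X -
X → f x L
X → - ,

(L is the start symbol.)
From L → f X:
  - f is a terminal: add 'f' and stop

Collecting: FIRST(L) = { 'f' }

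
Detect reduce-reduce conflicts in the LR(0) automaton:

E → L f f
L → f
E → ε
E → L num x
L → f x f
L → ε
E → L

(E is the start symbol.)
Yes — I0: [E → .] vs [L → .]

Augment with E' → E and build the canonical LR(0) collection (I0 = CLOSURE({[E' → . E]}), then GOTO on every symbol after a dot until no new states appear). It has 10 states:
  I0: { [E → . L f f], [E → . L num x], [E → . L], [E → .], [E' → . E], [L → . f x f], [L → . f], [L → .] }  — shift, 2 reduces
  I1: { [E' → E .] }  — accept
  I2: { [E → L . f f], [E → L . num x], [E → L .] }  — shift, reduce
  I3: { [L → f . x f], [L → f .] }  — shift, reduce
  I4: { [L → f x . f] }  — shift
  I5: { [L → f x f .] }  — reduce
  I6: { [E → L f . f] }  — shift
  I7: { [E → L num . x] }  — shift
  I8: { [E → L num x .] }  — reduce
  I9: { [E → L f f .] }  — reduce

I0 contains complete items [E → .], [L → .] — reduce-reduce conflict.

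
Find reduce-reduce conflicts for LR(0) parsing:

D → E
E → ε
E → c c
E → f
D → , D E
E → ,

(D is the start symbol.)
Yes — I1: [E → .] vs [E → , .]

A reduce-reduce conflict occurs when an LR(0) state has two complete items [A → α .] and [B → β .] — both call for a reduction, and with no lookahead the parser cannot choose between them.

Augment with D' → D and build the canonical LR(0) collection (I0 = CLOSURE({[D' → . D]}), then GOTO on every symbol after a dot until no new states appear). It has 10 states:
  I0: { [D → . , D E], [D → . E], [D' → . D], [E → . ,], [E → . c c], [E → . f], [E → .] }  — shift, reduce
  I1: { [D → , . D E], [D → . , D E], [D → . E], [E → , .], [E → . ,], [E → . c c], [E → . f], [E → .] }  — shift, 2 reduces
  I2: { [D' → D .] }  — accept
  I3: { [D → E .] }  — reduce
  I4: { [E → c . c] }  — shift
  I5: { [E → f .] }  — reduce
  I6: { [E → c c .] }  — reduce
  I7: { [D → , D . E], [E → . ,], [E → . c c], [E → . f], [E → .] }  — shift, reduce
  I8: { [E → , .] }  — reduce
  I9: { [D → , D E .] }  — reduce

I1 contains complete items [E → .], [E → , .] — reduce-reduce conflict.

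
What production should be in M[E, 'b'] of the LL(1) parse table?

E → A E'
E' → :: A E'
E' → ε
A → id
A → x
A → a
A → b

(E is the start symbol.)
E → A E'

To find M[E, 'b'], we find productions for E where 'b' is in the predict set (PREDICT(N → α) = (FIRST(α) \ {ε}) ∪ (FOLLOW(N) if α ⇒* ε)).

Relevant sets:
  FIRST(A) = { 'a', 'b', 'id', 'x' }

E → A E': PREDICT = { 'a', 'b', 'id', 'x' }
  'b' is in predict set, so this production goes in M[E, 'b']

M[E, 'b'] = E → A E'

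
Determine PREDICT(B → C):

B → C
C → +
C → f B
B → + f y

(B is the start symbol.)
PREDICT(B → C) = (FIRST(RHS) \ {ε}) ∪ (FOLLOW(B) if ε ∈ FIRST(RHS), i.e. RHS ⇒* ε)
FIRST(C) = { '+', 'f' }
FIRST(C) = { '+', 'f' }
ε ∉ FIRST(C), so FOLLOW(B) is not added.
PREDICT(B → C) = { '+', 'f' }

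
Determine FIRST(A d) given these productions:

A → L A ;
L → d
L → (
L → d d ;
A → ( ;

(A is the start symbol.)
{ '(', 'd' }

FIRST sets of the non-terminals involved (from the grammar, by fixed-point iteration):
  FIRST(A) = { '(', 'd' }

To compute FIRST(A d), process the symbols left to right:
Symbol A is a non-terminal. Add FIRST(A) \ {ε} = { '(', 'd' }
A is not nullable (ε ∉ FIRST(A)), so stop here.
FIRST(A d) = { '(', 'd' }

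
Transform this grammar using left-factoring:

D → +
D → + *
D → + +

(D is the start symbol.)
D → + D'
D' → ε
D' → *
D' → +

Left-factoring transforms A → αβ₁ | αβ₂ into A → αA' and A' → β₁ | β₂
(α is the longest common prefix among the alternatives). Repeat until
no nonterminal has two alternatives with a common prefix.

Round 1: D has alternatives sharing prefix '+'. Introduce D': D → + D'
  Add: D' → ε
  Add: D' → *
  Add: D' → +

No remaining common prefixes — done.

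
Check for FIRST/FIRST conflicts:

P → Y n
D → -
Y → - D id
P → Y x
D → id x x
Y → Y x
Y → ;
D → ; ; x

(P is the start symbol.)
Yes. P → Y n / P → Y x on { '-', ';' }; Y → '-' D id / Y → Y x on { '-' }; Y → Y x / Y → ';' on { ';' }

FIRST sets of the non-terminals at (or reachable through a nullable prefix from) the front of some alternative:
  FIRST(Y) = { '-', ';' }

Productions for P:
  P → Y n: FIRST = { '-', ';' }
  P → Y x: FIRST = { '-', ';' }
Productions for D:
  D → -: FIRST = { '-' }
  D → id x x: FIRST = { 'id' }
  D → ; ; x: FIRST = { ';' }
Productions for Y:
  Y → - D id: FIRST = { '-' }
  Y → Y x: FIRST = { '-', ';' }
  Y → ;: FIRST = { ';' }

Conflict for P: P → Y n and P → Y x
  Overlap: { '-', ';' }
Conflict for Y: Y → - D id and Y → Y x
  Overlap: { '-' }
Conflict for Y: Y → Y x and Y → ;
  Overlap: { ';' }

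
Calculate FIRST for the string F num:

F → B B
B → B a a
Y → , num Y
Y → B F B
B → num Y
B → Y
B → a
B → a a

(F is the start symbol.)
FIRST sets of the non-terminals involved (from the grammar, by fixed-point iteration):
  FIRST(F) = { ',', 'a', 'num' }

To compute FIRST(F num), process the symbols left to right:
Symbol F is a non-terminal. Add FIRST(F) \ {ε} = { ',', 'a', 'num' }
F is not nullable (ε ∉ FIRST(F)), so stop here.
FIRST(F num) = { ',', 'a', 'num' }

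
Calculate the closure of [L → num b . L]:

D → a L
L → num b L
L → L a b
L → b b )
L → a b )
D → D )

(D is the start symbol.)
{ [L → . L a b], [L → . a b )], [L → . b b )], [L → . num b L], [L → num b . L] }

To compute CLOSURE, for each item [A → α.Bβ] where B is a non-terminal, add [B → .γ] for all productions B → γ; repeat for the newly added items until nothing changes.

Start with: [L → num b . L]
  [L → num b . L] has the dot before L: add [L → . num b L], [L → . L a b], [L → . b b )], [L → . a b )]
No further items can be added.

CLOSURE = { [L → . L a b], [L → . a b )], [L → . b b )], [L → . num b L], [L → num b . L] }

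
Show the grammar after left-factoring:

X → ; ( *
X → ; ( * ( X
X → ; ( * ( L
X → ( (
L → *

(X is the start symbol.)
X → ; ( * X'
X' → ε
X' → ( X''
X'' → X
X'' → L
X → ( (
L → *

Left-factoring transforms A → αβ₁ | αβ₂ into A → αA' and A' → β₁ | β₂
(α is the longest common prefix among the alternatives). Repeat until
no nonterminal has two alternatives with a common prefix.

Round 1: X has alternatives sharing prefix '; ( *'. Introduce X': X → ; ( * X'
  Add: X' → ε
  Add: X' → ( X
  Add: X' → ( L

Round 2: X' has alternatives sharing prefix '('. Introduce X'': X' → ( X''
  Add: X'' → X
  Add: X'' → L

No remaining common prefixes — done.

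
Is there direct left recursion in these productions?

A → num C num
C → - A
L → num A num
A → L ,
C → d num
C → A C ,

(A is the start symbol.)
A → num C num: starts with num
C → - A: starts with '-'
L → num A num: starts with num
A → L ,: starts with L
C → d num: starts with d
C → A C ,: starts with A

No direct left recursion found.

Answer: No direct left recursion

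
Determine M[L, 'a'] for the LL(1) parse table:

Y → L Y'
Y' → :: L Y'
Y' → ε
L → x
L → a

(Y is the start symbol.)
L → a

To find M[L, 'a'], we find productions for L where 'a' is in the predict set (PREDICT(N → α) = (FIRST(α) \ {ε}) ∪ (FOLLOW(N) if α ⇒* ε)).

L → x: PREDICT = { 'x' }
L → a: PREDICT = { 'a' }
  'a' is in predict set, so this production goes in M[L, 'a']

M[L, 'a'] = L → a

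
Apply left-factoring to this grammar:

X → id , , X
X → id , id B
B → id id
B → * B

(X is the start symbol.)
Left-factoring transforms A → αβ₁ | αβ₂ into A → αA' and A' → β₁ | β₂
(α is the longest common prefix among the alternatives). Repeat until
no nonterminal has two alternatives with a common prefix.

Round 1: X has alternatives sharing prefix 'id ,'. Introduce X': X → id , X'
  Add: X' → , X
  Add: X' → id B

No remaining common prefixes — done.

Resulting grammar:
X → id , X'
X' → , X
X' → id B
B → id id
B → * B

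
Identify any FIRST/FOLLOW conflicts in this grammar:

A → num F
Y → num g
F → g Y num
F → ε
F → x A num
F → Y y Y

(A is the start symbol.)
Yes. F → Y y Y with FOLLOW(F) on { 'num' }

A FIRST/FOLLOW conflict occurs when a non-terminal N has a nullable alternative N → β (β ⇒* ε) and another alternative N → α with FIRST(α) ∩ FOLLOW(N) ≠ ∅: on such a lookahead the parser cannot decide between expanding α and letting N vanish via β.

Nullable non-terminals: F.
FIRST sets used below: FIRST(Y) = { 'num' }

F: nullable alternative(s) F → ε; FOLLOW(F) = { $, 'num' }
  F → g Y num: FIRST \ {ε} = { 'g' } — disjoint from FOLLOW(F)
  F → ε: FIRST \ {ε} = { } — this is the only nullable alternative, skip
  F → x A num: FIRST \ {ε} = { 'x' } — disjoint from FOLLOW(F)
  F → Y y Y: FIRST \ {ε} = { 'num' } — overlaps FOLLOW(F) on { 'num' }: CONFLICT

A, Y have no nullable alternative, so no FIRST/FOLLOW check is needed there.

So the grammar has 1 FIRST/FOLLOW conflict (marked CONFLICT above).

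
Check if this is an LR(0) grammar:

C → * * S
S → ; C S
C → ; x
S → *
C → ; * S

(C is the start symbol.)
Augment with C' → C and build the canonical LR(0) collection (I0 = CLOSURE({[C' → . C]}), then GOTO on every symbol after a dot until no new states appear). It has 13 states:
  I0: { [C → . * * S], [C → . ; * S], [C → . ; x], [C' → . C] }  — shift
  I1: { [C → * . * S] }  — shift
  I2: { [C → ; . * S], [C → ; . x] }  — shift
  I3: { [C' → C .] }  — accept
  I4: { [C → ; * . S], [S → . *], [S → . ; C S] }  — shift
  I5: { [C → ; x .] }  — reduce
  I6: { [S → * .] }  — reduce
  I7: { [C → . * * S], [C → . ; * S], [C → . ; x], [S → ; . C S] }  — shift
  I8: { [C → ; * S .] }  — reduce
  I9: { [S → . *], [S → . ; C S], [S → ; C . S] }  — shift
  I10: { [S → ; C S .] }  — reduce
  I11: { [C → * * . S], [S → . *], [S → . ; C S] }  — shift
  I12: { [C → * * S .] }  — reduce

Every state is either a pure shift/goto state or contains exactly one complete item and nothing to shift — no conflicts. The grammar is LR(0).

Answer: Yes, the grammar is LR(0)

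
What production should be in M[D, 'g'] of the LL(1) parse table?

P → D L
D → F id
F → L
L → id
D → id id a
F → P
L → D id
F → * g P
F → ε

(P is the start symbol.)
To find M[D, 'g'], we find productions for D where 'g' is in the predict set (PREDICT(N → α) = (FIRST(α) \ {ε}) ∪ (FOLLOW(N) if α ⇒* ε)).

Relevant sets:
  FIRST(F) = { '*', 'id', ε }

D → F id: PREDICT = { '*', 'id' }
D → id id a: PREDICT = { 'id' }

M[D, 'g'] is empty (no production applies)

Answer: Empty (error entry)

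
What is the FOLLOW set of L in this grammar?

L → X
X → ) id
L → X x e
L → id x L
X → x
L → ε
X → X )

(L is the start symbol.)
To compute FOLLOW(L), find every occurrence of L on a right-hand side N → α L β: add FIRST(β) \ {ε}, and if β is empty or nullable also add FOLLOW(N). Iterate to a fixed point.

L is the start symbol, so $ ∈ FOLLOW(L).
In L → id x L: L is at the end; this adds FOLLOW(L) to itself — nothing new

Taking the union: FOLLOW(L) = { $ }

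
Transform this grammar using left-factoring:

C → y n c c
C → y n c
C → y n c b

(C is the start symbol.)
C → y n c C'
C' → c
C' → ε
C' → b

Left-factoring transforms A → αβ₁ | αβ₂ into A → αA' and A' → β₁ | β₂
(α is the longest common prefix among the alternatives). Repeat until
no nonterminal has two alternatives with a common prefix.

Round 1: C has alternatives sharing prefix 'y n c'. Introduce C': C → y n c C'
  Add: C' → c
  Add: C' → ε
  Add: C' → b

No remaining common prefixes — done.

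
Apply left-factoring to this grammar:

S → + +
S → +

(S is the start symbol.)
S → + S'
S' → +
S' → ε

Left-factoring transforms A → αβ₁ | αβ₂ into A → αA' and A' → β₁ | β₂
(α is the longest common prefix among the alternatives). Repeat until
no nonterminal has two alternatives with a common prefix.

Round 1: S has alternatives sharing prefix '+'. Introduce S': S → + S'
  Add: S' → +
  Add: S' → ε

No remaining common prefixes — done.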